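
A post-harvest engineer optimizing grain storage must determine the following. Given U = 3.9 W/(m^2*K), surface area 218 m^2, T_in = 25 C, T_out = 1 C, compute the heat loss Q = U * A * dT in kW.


dT = 25 - (1) = 24 K
Q = U * A * dT
  = 3.9 * 218 * 24
  = 20404.80 W = 20.40 kW


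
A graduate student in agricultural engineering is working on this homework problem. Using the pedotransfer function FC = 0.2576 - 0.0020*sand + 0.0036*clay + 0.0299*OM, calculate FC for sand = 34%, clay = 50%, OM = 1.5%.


FC = 0.2576 - 0.0020*34 + 0.0036*50 + 0.0299*1.5
   = 0.2576 - 0.0680 + 0.1800 + 0.0449
   = 0.4145


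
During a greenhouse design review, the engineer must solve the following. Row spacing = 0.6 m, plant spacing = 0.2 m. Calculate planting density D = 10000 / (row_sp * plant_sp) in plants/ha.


D = 10000 / (row_sp * plant_sp)
  = 10000 / (0.6 * 0.2)
  = 10000 / 0.1200
  = 83333.33 plants/ha


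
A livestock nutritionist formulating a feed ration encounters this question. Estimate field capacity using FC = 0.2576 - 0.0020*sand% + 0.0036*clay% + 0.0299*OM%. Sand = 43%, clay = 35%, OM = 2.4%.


FC = 0.2576 - 0.0020*43 + 0.0036*35 + 0.0299*2.4
   = 0.2576 - 0.0860 + 0.1260 + 0.0718
   = 0.3694


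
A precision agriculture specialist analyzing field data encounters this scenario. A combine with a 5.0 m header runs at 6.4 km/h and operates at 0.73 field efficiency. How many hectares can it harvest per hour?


C = w * v * eta_f / 10
  = 5.0 * 6.4 * 0.73 / 10
  = 23.36 / 10
  = 2.34 ha/h


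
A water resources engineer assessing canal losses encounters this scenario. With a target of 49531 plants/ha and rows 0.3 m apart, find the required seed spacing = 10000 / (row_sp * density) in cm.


spacing = 10000 / (row_sp * density)
        = 10000 / (0.3 * 49531)
        = 10000 / 14859.30
        = 0.67298 m = 67.30 cm


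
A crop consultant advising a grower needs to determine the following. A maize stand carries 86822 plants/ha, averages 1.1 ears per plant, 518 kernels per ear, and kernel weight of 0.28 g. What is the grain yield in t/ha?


Y = density * ears * kernels * kw
  = 86822 * 1.1 * 518 * 0.28 g/ha
  = 13851929.17 g/ha
  = 13851.93 kg/ha = 13.85 t/ha


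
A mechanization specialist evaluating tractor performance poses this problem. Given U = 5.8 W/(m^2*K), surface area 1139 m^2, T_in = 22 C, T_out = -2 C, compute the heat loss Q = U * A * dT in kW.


dT = 22 - (-2) = 24 K
Q = U * A * dT
  = 5.8 * 1139 * 24
  = 158548.80 W = 158.55 kW


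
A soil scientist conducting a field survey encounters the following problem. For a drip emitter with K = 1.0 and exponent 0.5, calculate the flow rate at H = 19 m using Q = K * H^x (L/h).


Q = K * H^x
  = 1.0 * 19^0.5
  = 1.0 * 4.3589
  = 4.36 L/h


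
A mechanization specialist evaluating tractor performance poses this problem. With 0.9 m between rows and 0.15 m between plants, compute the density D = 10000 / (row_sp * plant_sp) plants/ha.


D = 10000 / (row_sp * plant_sp)
  = 10000 / (0.9 * 0.15)
  = 10000 / 0.1350
  = 74074.07 plants/ha


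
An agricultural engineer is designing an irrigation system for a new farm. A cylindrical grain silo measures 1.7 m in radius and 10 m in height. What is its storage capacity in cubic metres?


V = pi * r^2 * h
  = pi * 1.7^2 * 10
  = pi * 2.89 * 10
  = 90.79 m^3


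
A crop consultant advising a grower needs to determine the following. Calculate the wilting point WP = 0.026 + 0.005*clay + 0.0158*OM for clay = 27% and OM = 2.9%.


WP = 0.026 + 0.005*27 + 0.0158*2.9
   = 0.026 + 0.1350 + 0.0458
   = 0.2068


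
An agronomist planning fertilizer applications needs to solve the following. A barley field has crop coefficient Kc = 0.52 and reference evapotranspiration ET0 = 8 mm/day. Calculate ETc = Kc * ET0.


ETc = Kc * ET0
    = 0.52 * 8
    = 4.16 mm/day


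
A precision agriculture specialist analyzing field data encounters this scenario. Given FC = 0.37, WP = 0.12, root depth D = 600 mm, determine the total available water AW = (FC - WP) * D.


AW = (FC - WP) * D
   = (0.37 - 0.12) * 600
   = 0.25 * 600
   = 150 mm


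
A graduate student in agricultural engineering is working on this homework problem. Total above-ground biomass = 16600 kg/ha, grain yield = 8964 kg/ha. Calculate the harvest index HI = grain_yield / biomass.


HI = grain_yield / biomass
   = 8964 / 16600
   = 0.54


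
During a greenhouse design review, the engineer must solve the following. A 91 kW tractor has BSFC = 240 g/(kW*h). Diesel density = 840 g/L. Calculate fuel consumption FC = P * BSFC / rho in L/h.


FC = P * BSFC / rho_fuel
   = 91 * 240 / 840
   = 21840 / 840
   = 26 L/h


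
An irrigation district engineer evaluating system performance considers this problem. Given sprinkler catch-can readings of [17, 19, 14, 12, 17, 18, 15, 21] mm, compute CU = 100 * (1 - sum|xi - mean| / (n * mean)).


xbar = 133 / 8 = 16.625
sum|xi - xbar| = 17.750
CU = 100 * (1 - 17.750 / (8 * 16.625))
   = 100 * (1 - 0.1335)
   = 86.65%


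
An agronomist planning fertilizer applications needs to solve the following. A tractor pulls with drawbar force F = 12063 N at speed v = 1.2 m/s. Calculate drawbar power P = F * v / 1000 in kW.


P = F * v / 1000
  = 12063 * 1.2 / 1000
  = 14475.60 / 1000
  = 14.48 kW


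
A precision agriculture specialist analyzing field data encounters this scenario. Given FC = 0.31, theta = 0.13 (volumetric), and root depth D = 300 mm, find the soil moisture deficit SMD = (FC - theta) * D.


SMD = (FC - theta) * D
    = (0.31 - 0.13) * 300
    = 0.180 * 300
    = 54 mm


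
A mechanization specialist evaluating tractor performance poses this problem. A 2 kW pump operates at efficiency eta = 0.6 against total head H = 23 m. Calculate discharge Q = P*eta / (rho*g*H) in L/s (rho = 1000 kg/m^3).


Q = (P * 1000 * eta) / (rho * g * H)
  = (2 * 1000 * 0.6) / (1000 * 9.81 * 23)
  = 1200 / 225630
  = 0.00532 m^3/s = 5.32 L/s


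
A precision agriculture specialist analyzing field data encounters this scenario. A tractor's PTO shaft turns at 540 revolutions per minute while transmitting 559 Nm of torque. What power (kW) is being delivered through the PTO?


P = 2*pi*n*T / 60000
  = 2*pi * 540 * 559 / 60000
  = 1896642.32 / 60000
  = 31.61 kW


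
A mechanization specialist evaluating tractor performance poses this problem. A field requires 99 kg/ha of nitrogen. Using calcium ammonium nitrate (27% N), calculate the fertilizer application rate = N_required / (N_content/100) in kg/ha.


Rate = N_required / (N_content / 100)
     = 99 / (27 / 100)
     = 99 / 0.27
     = 366.67 kg/ha


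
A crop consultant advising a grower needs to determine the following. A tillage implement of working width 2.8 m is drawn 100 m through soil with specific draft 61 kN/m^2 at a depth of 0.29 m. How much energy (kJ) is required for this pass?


E = k * d * w * L
  = 61 * 0.29 * 2.8 * 100
  = 4953.20 kJ


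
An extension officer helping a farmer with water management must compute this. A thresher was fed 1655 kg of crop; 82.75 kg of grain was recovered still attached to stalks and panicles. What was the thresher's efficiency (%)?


eta = (total - unthreshed) / total * 100
    = (1655 - 82.75) / 1655 * 100
    = 1572.25 / 1655 * 100
    = 95%


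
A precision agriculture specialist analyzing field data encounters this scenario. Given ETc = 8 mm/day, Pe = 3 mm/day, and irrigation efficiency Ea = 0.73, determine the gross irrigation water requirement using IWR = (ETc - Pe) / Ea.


IWR = (ETc - Pe) / Ea
    = (8 - 3) / 0.73
    = 5 / 0.73
    = 6.85 mm/day


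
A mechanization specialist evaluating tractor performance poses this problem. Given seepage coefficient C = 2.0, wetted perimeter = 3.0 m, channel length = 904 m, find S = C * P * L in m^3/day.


S = C * P * L
  = 2.0 * 3.0 * 904
  = 5424 m^3/day


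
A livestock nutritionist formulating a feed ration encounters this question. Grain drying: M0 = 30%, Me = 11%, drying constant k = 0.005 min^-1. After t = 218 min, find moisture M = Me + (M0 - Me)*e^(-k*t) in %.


M = Me + (M0 - Me) * e^(-k*t)
  = 11 + (30 - 11) * e^(-0.005*218)
  = 11 + 19 * e^(-1.090)
  = 11 + 19 * 0.33622
  = 11 + 6.3881
  = 17.39%


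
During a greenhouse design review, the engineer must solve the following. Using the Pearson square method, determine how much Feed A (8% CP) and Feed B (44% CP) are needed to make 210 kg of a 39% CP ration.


parts_A = CP_b - target = 44 - 39 = 5
parts_B = target - CP_a = 39 - 8 = 31
total_parts = 5 + 31 = 36
Feed A = 210 * 5 / 36 = 29.17 kg
Feed B = 210 * 31 / 36 = 180.83 kg

29.17 kg


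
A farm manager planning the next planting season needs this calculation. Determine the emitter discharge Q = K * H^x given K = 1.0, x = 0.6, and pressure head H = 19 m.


Q = K * H^x
  = 1.0 * 19^0.6
  = 1.0 * 5.8513
  = 5.85 L/h


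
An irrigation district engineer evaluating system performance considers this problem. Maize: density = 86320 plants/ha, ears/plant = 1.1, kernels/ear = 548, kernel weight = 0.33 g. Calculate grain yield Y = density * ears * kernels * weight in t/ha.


Y = density * ears * kernels * kw
  = 86320 * 1.1 * 548 * 0.33 g/ha
  = 17171119.68 g/ha
  = 17171.12 kg/ha = 17.17 t/ha


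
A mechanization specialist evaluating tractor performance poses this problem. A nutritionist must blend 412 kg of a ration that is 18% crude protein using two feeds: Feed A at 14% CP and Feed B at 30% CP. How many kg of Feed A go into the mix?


parts_A = CP_b - target = 30 - 18 = 12
parts_B = target - CP_a = 18 - 14 = 4
total_parts = 12 + 4 = 16
Feed A = 412 * 12 / 16 = 309 kg
Feed B = 412 * 4 / 16 = 103 kg

309 kg


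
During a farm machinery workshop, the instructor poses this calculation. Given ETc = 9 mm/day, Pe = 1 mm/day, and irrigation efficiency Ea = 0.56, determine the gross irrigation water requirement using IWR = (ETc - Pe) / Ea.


IWR = (ETc - Pe) / Ea
    = (9 - 1) / 0.56
    = 8 / 0.56
    = 14.29 mm/day


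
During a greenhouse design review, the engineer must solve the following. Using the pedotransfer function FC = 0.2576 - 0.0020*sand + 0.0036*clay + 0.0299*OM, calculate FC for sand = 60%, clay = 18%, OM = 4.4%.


FC = 0.2576 - 0.0020*60 + 0.0036*18 + 0.0299*4.4
   = 0.2576 - 0.1200 + 0.0648 + 0.1316
   = 0.3340


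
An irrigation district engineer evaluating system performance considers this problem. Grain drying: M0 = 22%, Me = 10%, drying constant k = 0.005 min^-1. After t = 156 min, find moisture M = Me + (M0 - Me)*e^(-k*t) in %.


M = Me + (M0 - Me) * e^(-k*t)
  = 10 + (22 - 10) * e^(-0.005*156)
  = 10 + 12 * e^(-0.780)
  = 10 + 12 * 0.45841
  = 10 + 5.5009
  = 15.50%


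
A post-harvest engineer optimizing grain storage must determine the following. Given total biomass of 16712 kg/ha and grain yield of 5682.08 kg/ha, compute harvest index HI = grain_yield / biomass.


HI = grain_yield / biomass
   = 5682.08 / 16712
   = 0.34


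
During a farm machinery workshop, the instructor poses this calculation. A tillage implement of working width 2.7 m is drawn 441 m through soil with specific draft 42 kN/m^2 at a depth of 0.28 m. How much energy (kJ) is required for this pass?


E = k * d * w * L
  = 42 * 0.28 * 2.7 * 441
  = 14002.63 kJ


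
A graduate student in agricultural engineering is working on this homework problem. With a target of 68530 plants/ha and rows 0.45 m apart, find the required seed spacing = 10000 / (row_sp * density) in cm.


spacing = 10000 / (row_sp * density)
        = 10000 / (0.45 * 68530)
        = 10000 / 30838.50
        = 0.32427 m = 32.43 cm


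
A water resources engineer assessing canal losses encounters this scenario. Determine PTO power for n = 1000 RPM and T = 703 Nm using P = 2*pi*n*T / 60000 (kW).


P = 2*pi*n*T / 60000
  = 2*pi * 1000 * 703 / 60000
  = 4417079.27 / 60000
  = 73.62 kW


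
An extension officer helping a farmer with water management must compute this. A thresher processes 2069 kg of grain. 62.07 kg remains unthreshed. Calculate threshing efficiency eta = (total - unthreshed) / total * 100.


eta = (total - unthreshed) / total * 100
    = (2069 - 62.07) / 2069 * 100
    = 2006.93 / 2069 * 100
    = 97%


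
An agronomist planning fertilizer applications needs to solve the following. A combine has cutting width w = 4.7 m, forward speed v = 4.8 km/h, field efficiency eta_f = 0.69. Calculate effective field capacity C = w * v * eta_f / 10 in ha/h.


C = w * v * eta_f / 10
  = 4.7 * 4.8 * 0.69 / 10
  = 15.57 / 10
  = 1.56 ha/h


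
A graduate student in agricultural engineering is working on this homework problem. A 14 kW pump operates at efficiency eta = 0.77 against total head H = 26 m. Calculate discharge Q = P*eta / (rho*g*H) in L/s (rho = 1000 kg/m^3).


Q = (P * 1000 * eta) / (rho * g * H)
  = (14 * 1000 * 0.77) / (1000 * 9.81 * 26)
  = 10780 / 255060
  = 0.04226 m^3/s = 42.26 L/s


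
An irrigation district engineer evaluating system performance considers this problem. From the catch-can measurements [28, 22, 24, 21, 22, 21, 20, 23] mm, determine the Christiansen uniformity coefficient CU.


xbar = 181 / 8 = 22.625
sum|xi - xbar| = 14.250
CU = 100 * (1 - 14.250 / (8 * 22.625))
   = 100 * (1 - 0.0787)
   = 92.13%


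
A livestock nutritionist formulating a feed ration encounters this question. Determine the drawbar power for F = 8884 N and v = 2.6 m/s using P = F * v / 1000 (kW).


P = F * v / 1000
  = 8884 * 2.6 / 1000
  = 23098.40 / 1000
  = 23.10 kW


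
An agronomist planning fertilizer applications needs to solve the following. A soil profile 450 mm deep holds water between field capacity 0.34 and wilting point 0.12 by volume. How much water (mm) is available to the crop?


AW = (FC - WP) * D
   = (0.34 - 0.12) * 450
   = 0.22 * 450
   = 99 mm


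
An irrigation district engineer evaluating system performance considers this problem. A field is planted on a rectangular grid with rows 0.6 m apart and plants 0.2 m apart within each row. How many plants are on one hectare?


D = 10000 / (row_sp * plant_sp)
  = 10000 / (0.6 * 0.2)
  = 10000 / 0.1200
  = 83333.33 plants/ha


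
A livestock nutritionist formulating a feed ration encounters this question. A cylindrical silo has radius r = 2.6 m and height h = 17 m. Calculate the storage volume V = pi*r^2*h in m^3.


V = pi * r^2 * h
  = pi * 2.6^2 * 17
  = pi * 6.76 * 17
  = 361.03 m^3


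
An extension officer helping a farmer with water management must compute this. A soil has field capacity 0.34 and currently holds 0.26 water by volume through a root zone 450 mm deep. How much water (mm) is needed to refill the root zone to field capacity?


SMD = (FC - theta) * D
    = (0.34 - 0.26) * 450
    = 0.080 * 450
    = 36 mm


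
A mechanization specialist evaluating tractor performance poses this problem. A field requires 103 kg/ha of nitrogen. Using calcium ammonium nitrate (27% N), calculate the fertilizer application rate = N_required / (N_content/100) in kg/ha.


Rate = N_required / (N_content / 100)
     = 103 / (27 / 100)
     = 103 / 0.27
     = 381.48 kg/ha


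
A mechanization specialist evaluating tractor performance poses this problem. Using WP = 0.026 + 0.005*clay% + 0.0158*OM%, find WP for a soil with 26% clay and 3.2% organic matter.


WP = 0.026 + 0.005*26 + 0.0158*3.2
   = 0.026 + 0.1300 + 0.0506
   = 0.2066


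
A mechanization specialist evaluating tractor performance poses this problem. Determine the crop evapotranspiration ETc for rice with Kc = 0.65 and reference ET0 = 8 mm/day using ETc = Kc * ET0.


ETc = Kc * ET0
    = 0.65 * 8
    = 5.20 mm/day


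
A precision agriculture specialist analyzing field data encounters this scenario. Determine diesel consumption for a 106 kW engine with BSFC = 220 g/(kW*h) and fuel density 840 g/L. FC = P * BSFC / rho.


FC = P * BSFC / rho_fuel
   = 106 * 220 / 840
   = 23320 / 840
   = 27.76 L/h


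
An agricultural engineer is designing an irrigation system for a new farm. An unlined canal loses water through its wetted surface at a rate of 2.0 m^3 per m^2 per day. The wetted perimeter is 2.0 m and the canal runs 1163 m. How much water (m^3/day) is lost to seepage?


S = C * P * L
  = 2.0 * 2.0 * 1163
  = 4652 m^3/day


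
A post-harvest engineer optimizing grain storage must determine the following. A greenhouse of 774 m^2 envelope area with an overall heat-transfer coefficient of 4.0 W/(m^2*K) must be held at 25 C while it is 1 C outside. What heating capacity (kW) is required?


dT = 25 - (1) = 24 K
Q = U * A * dT
  = 4.0 * 774 * 24
  = 74304 W = 74.30 kW


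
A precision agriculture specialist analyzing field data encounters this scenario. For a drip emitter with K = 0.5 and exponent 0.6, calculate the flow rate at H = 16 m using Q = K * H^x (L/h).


Q = K * H^x
  = 0.5 * 16^0.6
  = 0.5 * 5.2780
  = 2.64 L/h


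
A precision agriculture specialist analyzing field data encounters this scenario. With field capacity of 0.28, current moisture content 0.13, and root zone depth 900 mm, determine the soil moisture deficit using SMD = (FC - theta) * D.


SMD = (FC - theta) * D
    = (0.28 - 0.13) * 900
    = 0.150 * 900
    = 135 mm


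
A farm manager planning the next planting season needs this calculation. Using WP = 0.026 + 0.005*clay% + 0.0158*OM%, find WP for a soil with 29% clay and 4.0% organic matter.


WP = 0.026 + 0.005*29 + 0.0158*4.0
   = 0.026 + 0.1450 + 0.0632
   = 0.2342


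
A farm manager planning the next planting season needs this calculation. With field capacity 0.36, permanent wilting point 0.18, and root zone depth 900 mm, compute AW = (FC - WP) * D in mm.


AW = (FC - WP) * D
   = (0.36 - 0.18) * 900
   = 0.18 * 900
   = 162 mm


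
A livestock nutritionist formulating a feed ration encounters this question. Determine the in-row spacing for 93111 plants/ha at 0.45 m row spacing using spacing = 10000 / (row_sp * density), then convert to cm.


spacing = 10000 / (row_sp * density)
        = 10000 / (0.45 * 93111)
        = 10000 / 41899.95
        = 0.23866 m = 23.87 cm


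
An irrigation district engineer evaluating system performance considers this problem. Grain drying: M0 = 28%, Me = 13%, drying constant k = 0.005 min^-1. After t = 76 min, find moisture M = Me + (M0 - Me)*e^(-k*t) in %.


M = Me + (M0 - Me) * e^(-k*t)
  = 13 + (28 - 13) * e^(-0.005*76)
  = 13 + 15 * e^(-0.380)
  = 13 + 15 * 0.68386
  = 13 + 10.2579
  = 23.26%


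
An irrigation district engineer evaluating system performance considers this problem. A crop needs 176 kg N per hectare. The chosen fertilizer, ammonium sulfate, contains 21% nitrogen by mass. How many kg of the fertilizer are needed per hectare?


Rate = N_required / (N_content / 100)
     = 176 / (21 / 100)
     = 176 / 0.21
     = 838.10 kg/ha


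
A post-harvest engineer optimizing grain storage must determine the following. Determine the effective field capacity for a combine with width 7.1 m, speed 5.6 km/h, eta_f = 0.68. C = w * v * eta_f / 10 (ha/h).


C = w * v * eta_f / 10
  = 7.1 * 5.6 * 0.68 / 10
  = 27.04 / 10
  = 2.70 ha/h


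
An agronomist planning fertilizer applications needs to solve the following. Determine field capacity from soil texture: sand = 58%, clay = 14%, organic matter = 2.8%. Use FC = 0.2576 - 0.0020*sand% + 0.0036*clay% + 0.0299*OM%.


FC = 0.2576 - 0.0020*58 + 0.0036*14 + 0.0299*2.8
   = 0.2576 - 0.1160 + 0.0504 + 0.0837
   = 0.2757


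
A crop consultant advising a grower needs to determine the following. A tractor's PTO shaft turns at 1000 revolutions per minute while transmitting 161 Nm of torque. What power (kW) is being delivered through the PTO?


P = 2*pi*n*T / 60000
  = 2*pi * 1000 * 161 / 60000
  = 1011592.83 / 60000
  = 16.86 kW


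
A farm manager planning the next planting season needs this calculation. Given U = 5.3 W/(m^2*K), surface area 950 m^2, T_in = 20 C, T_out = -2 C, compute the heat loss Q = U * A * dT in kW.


dT = 20 - (-2) = 22 K
Q = U * A * dT
  = 5.3 * 950 * 22
  = 110770 W = 110.77 kW


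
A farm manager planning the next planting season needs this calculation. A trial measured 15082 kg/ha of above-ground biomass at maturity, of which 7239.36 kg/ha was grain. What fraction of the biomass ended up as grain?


HI = grain_yield / biomass
   = 7239.36 / 15082
   = 0.48


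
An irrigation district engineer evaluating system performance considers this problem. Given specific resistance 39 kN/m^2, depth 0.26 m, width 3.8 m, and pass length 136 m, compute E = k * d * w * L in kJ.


E = k * d * w * L
  = 39 * 0.26 * 3.8 * 136
  = 5240.35 kJ


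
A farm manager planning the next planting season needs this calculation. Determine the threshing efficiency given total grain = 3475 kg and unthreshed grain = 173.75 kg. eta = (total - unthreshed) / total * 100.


eta = (total - unthreshed) / total * 100
    = (3475 - 173.75) / 3475 * 100
    = 3301.25 / 3475 * 100
    = 95%


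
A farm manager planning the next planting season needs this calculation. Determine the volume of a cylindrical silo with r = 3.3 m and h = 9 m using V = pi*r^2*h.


V = pi * r^2 * h
  = pi * 3.3^2 * 9
  = pi * 10.89 * 9
  = 307.91 m^3


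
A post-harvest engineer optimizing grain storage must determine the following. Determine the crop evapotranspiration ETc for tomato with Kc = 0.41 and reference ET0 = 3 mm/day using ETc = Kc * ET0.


ETc = Kc * ET0
    = 0.41 * 3
    = 1.23 mm/day


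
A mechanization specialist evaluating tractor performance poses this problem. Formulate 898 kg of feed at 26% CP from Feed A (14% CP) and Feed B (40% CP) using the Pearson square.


parts_A = CP_b - target = 40 - 26 = 14
parts_B = target - CP_a = 26 - 14 = 12
total_parts = 14 + 12 = 26
Feed A = 898 * 14 / 26 = 483.54 kg
Feed B = 898 * 12 / 26 = 414.46 kg

483.54 kg


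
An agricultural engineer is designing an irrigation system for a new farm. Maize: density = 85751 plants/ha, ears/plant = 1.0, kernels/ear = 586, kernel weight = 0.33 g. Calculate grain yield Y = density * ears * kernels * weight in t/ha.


Y = density * ears * kernels * kw
  = 85751 * 1.0 * 586 * 0.33 g/ha
  = 16582528.38 g/ha
  = 16582.53 kg/ha = 16.58 t/ha


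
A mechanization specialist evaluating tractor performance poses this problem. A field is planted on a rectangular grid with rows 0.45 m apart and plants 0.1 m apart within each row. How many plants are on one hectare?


D = 10000 / (row_sp * plant_sp)
  = 10000 / (0.45 * 0.1)
  = 10000 / 0.0450
  = 222222.22 plants/ha


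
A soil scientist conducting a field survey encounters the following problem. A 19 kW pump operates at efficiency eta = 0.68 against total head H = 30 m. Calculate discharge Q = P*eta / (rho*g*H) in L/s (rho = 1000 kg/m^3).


Q = (P * 1000 * eta) / (rho * g * H)
  = (19 * 1000 * 0.68) / (1000 * 9.81 * 30)
  = 12920 / 294300
  = 0.04390 m^3/s = 43.90 L/s


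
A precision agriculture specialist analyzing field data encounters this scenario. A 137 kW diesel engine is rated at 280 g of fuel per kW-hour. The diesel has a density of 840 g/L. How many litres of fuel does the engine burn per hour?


FC = P * BSFC / rho_fuel
   = 137 * 280 / 840
   = 38360 / 840
   = 45.67 L/h


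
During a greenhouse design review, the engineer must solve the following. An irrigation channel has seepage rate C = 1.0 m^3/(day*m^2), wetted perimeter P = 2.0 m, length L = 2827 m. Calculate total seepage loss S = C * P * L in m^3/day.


S = C * P * L
  = 1.0 * 2.0 * 2827
  = 5654 m^3/day


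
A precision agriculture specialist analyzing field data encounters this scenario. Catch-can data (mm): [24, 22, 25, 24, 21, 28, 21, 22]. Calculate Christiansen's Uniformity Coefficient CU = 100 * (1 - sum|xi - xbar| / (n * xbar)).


xbar = 187 / 8 = 23.375
sum|xi - xbar| = 15
CU = 100 * (1 - 15 / (8 * 23.375))
   = 100 * (1 - 0.0802)
   = 91.98%


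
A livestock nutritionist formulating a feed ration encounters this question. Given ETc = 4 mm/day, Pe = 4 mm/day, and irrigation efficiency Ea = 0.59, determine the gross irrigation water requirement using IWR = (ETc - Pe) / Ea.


IWR = (ETc - Pe) / Ea
    = (4 - 4) / 0.59
    = 0 / 0.59
    = 0 mm/day


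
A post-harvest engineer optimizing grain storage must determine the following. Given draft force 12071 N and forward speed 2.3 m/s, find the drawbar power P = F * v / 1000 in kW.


P = F * v / 1000
  = 12071 * 2.3 / 1000
  = 27763.30 / 1000
  = 27.76 kW


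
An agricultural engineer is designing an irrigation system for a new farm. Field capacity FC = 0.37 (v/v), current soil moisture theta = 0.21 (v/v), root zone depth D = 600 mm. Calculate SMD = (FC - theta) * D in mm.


SMD = (FC - theta) * D
    = (0.37 - 0.21) * 600
    = 0.160 * 600
    = 96 mm


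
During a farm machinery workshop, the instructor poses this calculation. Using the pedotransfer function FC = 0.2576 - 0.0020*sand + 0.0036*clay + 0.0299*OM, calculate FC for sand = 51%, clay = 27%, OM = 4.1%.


FC = 0.2576 - 0.0020*51 + 0.0036*27 + 0.0299*4.1
   = 0.2576 - 0.1020 + 0.0972 + 0.1226
   = 0.3754


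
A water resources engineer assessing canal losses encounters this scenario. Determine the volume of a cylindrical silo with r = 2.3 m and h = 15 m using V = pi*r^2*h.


V = pi * r^2 * h
  = pi * 2.3^2 * 15
  = pi * 5.29 * 15
  = 249.29 m^3


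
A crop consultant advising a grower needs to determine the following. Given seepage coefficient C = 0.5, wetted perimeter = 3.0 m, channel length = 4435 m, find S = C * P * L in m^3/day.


S = C * P * L
  = 0.5 * 3.0 * 4435
  = 6652.50 m^3/day


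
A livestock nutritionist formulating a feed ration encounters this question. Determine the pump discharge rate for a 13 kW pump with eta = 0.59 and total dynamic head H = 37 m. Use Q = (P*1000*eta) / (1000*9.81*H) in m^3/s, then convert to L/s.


Q = (P * 1000 * eta) / (rho * g * H)
  = (13 * 1000 * 0.59) / (1000 * 9.81 * 37)
  = 7670 / 362970
  = 0.02113 m^3/s = 21.13 L/s


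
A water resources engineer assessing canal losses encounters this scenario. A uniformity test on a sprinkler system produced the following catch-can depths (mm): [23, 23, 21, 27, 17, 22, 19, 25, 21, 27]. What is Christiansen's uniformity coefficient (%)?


xbar = 225 / 10 = 22.500
sum|xi - xbar| = 25
CU = 100 * (1 - 25 / (10 * 22.500))
   = 100 * (1 - 0.1111)
   = 88.89%


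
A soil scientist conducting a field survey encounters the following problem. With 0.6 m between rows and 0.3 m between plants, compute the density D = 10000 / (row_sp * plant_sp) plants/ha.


D = 10000 / (row_sp * plant_sp)
  = 10000 / (0.6 * 0.3)
  = 10000 / 0.1800
  = 55555.56 plants/ha


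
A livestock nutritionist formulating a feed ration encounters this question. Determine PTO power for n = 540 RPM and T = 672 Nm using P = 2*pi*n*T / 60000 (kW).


P = 2*pi*n*T / 60000
  = 2*pi * 540 * 672 / 60000
  = 2280042.28 / 60000
  = 38.00 kW


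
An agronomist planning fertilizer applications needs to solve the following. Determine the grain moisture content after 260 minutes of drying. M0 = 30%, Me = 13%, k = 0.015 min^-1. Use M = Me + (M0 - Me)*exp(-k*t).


M = Me + (M0 - Me) * e^(-k*t)
  = 13 + (30 - 13) * e^(-0.015*260)
  = 13 + 17 * e^(-3.900)
  = 13 + 17 * 0.02024
  = 13 + 0.3441
  = 13.34%


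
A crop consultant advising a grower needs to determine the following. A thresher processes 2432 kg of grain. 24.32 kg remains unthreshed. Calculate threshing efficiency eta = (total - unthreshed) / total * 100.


eta = (total - unthreshed) / total * 100
    = (2432 - 24.32) / 2432 * 100
    = 2407.68 / 2432 * 100
    = 99%


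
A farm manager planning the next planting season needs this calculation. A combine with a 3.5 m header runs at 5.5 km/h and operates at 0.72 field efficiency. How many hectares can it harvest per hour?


C = w * v * eta_f / 10
  = 3.5 * 5.5 * 0.72 / 10
  = 13.86 / 10
  = 1.39 ha/h


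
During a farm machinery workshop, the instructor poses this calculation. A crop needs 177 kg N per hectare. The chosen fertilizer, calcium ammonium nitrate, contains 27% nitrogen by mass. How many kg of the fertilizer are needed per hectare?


Rate = N_required / (N_content / 100)
     = 177 / (27 / 100)
     = 177 / 0.27
     = 655.56 kg/ha


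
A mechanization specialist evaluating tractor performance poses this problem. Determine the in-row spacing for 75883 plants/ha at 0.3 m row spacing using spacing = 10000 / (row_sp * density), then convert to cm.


spacing = 10000 / (row_sp * density)
        = 10000 / (0.3 * 75883)
        = 10000 / 22764.90
        = 0.43927 m = 43.93 cm


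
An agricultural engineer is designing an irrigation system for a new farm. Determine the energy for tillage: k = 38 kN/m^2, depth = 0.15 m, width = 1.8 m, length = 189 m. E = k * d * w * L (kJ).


E = k * d * w * L
  = 38 * 0.15 * 1.8 * 189
  = 1939.14 kJ


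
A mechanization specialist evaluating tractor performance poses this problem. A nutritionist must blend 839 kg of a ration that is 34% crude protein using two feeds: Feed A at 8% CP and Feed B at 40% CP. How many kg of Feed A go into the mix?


parts_A = CP_b - target = 40 - 34 = 6
parts_B = target - CP_a = 34 - 8 = 26
total_parts = 6 + 26 = 32
Feed A = 839 * 6 / 32 = 157.31 kg
Feed B = 839 * 26 / 32 = 681.69 kg

157.31 kg


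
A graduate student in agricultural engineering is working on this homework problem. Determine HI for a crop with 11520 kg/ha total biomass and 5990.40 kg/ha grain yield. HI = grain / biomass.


HI = grain_yield / biomass
   = 5990.40 / 11520
   = 0.52


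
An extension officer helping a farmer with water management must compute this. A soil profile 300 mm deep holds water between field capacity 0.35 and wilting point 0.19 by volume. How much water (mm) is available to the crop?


AW = (FC - WP) * D
   = (0.35 - 0.19) * 300
   = 0.16 * 300
   = 48 mm


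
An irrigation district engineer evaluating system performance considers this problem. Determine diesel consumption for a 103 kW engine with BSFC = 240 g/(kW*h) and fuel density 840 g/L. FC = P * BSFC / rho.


FC = P * BSFC / rho_fuel
   = 103 * 240 / 840
   = 24720 / 840
   = 29.43 L/h


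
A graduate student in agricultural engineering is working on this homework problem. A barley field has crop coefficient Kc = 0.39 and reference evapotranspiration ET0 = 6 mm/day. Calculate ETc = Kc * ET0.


ETc = Kc * ET0
    = 0.39 * 6
    = 2.34 mm/day


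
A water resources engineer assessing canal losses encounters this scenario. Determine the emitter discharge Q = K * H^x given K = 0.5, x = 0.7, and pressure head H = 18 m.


Q = K * H^x
  = 0.5 * 18^0.7
  = 0.5 * 7.5629
  = 3.78 L/h


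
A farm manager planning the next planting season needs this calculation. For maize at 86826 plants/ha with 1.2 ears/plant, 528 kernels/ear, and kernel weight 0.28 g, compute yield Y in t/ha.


Y = density * ears * kernels * kw
  = 86826 * 1.2 * 528 * 0.28 g/ha
  = 15403627.01 g/ha
  = 15403.63 kg/ha = 15.40 t/ha


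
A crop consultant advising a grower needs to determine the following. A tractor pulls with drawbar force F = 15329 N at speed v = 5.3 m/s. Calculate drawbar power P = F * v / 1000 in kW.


P = F * v / 1000
  = 15329 * 5.3 / 1000
  = 81243.70 / 1000
  = 81.24 kW


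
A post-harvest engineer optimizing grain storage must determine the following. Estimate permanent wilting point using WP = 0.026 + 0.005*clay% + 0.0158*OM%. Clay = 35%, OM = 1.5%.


WP = 0.026 + 0.005*35 + 0.0158*1.5
   = 0.026 + 0.1750 + 0.0237
   = 0.2247


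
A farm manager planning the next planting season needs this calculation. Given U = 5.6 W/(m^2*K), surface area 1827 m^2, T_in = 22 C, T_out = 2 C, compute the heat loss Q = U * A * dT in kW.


dT = 22 - (2) = 20 K
Q = U * A * dT
  = 5.6 * 1827 * 20
  = 204624 W = 204.62 kW


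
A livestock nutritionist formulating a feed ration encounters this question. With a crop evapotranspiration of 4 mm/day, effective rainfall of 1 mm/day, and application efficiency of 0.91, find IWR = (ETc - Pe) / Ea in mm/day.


IWR = (ETc - Pe) / Ea
    = (4 - 1) / 0.91
    = 3 / 0.91
    = 3.30 mm/day


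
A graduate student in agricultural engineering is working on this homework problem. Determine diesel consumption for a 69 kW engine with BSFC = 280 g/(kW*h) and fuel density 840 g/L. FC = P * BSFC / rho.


FC = P * BSFC / rho_fuel
   = 69 * 280 / 840
   = 19320 / 840
   = 23 L/h


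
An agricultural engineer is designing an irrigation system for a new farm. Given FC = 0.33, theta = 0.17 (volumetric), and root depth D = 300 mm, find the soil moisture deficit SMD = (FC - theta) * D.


SMD = (FC - theta) * D
    = (0.33 - 0.17) * 300
    = 0.160 * 300
    = 48 mm


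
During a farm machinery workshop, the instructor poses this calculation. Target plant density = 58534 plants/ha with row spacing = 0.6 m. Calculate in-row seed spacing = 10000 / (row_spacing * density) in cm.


spacing = 10000 / (row_sp * density)
        = 10000 / (0.6 * 58534)
        = 10000 / 35120.40
        = 0.28473 m = 28.47 cm


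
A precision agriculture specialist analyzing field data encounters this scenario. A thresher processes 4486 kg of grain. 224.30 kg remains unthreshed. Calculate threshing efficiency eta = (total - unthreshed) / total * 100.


eta = (total - unthreshed) / total * 100
    = (4486 - 224.30) / 4486 * 100
    = 4261.70 / 4486 * 100
    = 95%


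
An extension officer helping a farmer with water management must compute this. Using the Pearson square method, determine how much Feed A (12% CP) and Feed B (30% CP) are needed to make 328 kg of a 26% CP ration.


parts_A = CP_b - target = 30 - 26 = 4
parts_B = target - CP_a = 26 - 12 = 14
total_parts = 4 + 14 = 18
Feed A = 328 * 4 / 18 = 72.89 kg
Feed B = 328 * 14 / 18 = 255.11 kg

72.89 kg


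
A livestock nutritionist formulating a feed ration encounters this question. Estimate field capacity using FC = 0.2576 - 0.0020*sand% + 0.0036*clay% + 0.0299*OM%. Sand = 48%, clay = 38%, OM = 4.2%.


FC = 0.2576 - 0.0020*48 + 0.0036*38 + 0.0299*4.2
   = 0.2576 - 0.0960 + 0.1368 + 0.1256
   = 0.4240


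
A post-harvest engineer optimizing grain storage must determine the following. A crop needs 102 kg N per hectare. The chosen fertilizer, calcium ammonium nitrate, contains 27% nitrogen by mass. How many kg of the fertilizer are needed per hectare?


Rate = N_required / (N_content / 100)
     = 102 / (27 / 100)
     = 102 / 0.27
     = 377.78 kg/ha


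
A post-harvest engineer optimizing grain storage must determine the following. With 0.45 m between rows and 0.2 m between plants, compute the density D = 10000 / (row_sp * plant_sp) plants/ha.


D = 10000 / (row_sp * plant_sp)
  = 10000 / (0.45 * 0.2)
  = 10000 / 0.0900
  = 111111.11 plants/ha


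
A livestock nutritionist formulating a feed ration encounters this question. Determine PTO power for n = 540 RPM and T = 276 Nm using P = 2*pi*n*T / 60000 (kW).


P = 2*pi*n*T / 60000
  = 2*pi * 540 * 276 / 60000
  = 936445.94 / 60000
  = 15.61 kW


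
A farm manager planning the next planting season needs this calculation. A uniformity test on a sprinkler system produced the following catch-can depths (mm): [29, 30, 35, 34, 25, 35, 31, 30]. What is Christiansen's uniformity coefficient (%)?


xbar = 249 / 8 = 31.125
sum|xi - xbar| = 21.250
CU = 100 * (1 - 21.250 / (8 * 31.125))
   = 100 * (1 - 0.0853)
   = 91.47%


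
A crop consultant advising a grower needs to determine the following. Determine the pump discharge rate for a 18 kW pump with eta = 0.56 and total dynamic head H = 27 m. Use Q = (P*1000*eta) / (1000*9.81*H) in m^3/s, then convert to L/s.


Q = (P * 1000 * eta) / (rho * g * H)
  = (18 * 1000 * 0.56) / (1000 * 9.81 * 27)
  = 10080 / 264870
  = 0.03806 m^3/s = 38.06 L/s


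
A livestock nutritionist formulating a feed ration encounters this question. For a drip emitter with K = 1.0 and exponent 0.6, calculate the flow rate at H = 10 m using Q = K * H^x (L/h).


Q = K * H^x
  = 1.0 * 10^0.6
  = 1.0 * 3.9811
  = 3.98 L/h


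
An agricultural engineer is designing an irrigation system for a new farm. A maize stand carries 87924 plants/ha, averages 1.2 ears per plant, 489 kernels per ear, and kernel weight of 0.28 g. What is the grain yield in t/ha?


Y = density * ears * kernels * kw
  = 87924 * 1.2 * 489 * 0.28 g/ha
  = 14446264.90 g/ha
  = 14446.26 kg/ha = 14.45 t/ha


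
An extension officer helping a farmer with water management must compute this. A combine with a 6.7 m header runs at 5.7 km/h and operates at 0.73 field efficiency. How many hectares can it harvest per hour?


C = w * v * eta_f / 10
  = 6.7 * 5.7 * 0.73 / 10
  = 27.88 / 10
  = 2.79 ha/h


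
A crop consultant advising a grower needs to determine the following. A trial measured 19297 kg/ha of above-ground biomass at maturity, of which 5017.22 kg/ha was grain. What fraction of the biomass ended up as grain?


HI = grain_yield / biomass
   = 5017.22 / 19297
   = 0.26


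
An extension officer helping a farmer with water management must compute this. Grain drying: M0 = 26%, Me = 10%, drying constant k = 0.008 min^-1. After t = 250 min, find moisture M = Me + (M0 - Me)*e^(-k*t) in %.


M = Me + (M0 - Me) * e^(-k*t)
  = 10 + (26 - 10) * e^(-0.008*250)
  = 10 + 16 * e^(-2)
  = 10 + 16 * 0.13534
  = 10 + 2.1654
  = 12.17%


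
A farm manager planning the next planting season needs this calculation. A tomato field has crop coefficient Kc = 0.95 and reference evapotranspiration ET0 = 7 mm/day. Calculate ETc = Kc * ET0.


ETc = Kc * ET0
    = 0.95 * 7
    = 6.65 mm/day


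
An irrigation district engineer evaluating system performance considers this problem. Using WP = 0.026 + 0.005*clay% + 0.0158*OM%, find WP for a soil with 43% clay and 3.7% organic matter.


WP = 0.026 + 0.005*43 + 0.0158*3.7
   = 0.026 + 0.2150 + 0.0585
   = 0.2995


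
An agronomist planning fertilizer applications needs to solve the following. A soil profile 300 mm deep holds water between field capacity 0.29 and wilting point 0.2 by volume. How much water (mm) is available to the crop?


AW = (FC - WP) * D
   = (0.29 - 0.2) * 300
   = 0.09 * 300
   = 27 mm


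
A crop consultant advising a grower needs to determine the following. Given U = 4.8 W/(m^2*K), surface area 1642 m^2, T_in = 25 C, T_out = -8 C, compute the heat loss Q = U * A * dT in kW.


dT = 25 - (-8) = 33 K
Q = U * A * dT
  = 4.8 * 1642 * 33
  = 260092.80 W = 260.09 kW


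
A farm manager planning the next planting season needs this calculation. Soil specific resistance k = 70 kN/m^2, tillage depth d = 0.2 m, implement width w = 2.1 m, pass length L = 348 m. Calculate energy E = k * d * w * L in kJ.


E = k * d * w * L
  = 70 * 0.2 * 2.1 * 348
  = 10231.20 kJ


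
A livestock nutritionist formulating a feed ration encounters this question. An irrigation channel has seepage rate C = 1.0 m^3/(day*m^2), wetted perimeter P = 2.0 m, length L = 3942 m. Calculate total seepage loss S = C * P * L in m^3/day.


S = C * P * L
  = 1.0 * 2.0 * 3942
  = 7884 m^3/day


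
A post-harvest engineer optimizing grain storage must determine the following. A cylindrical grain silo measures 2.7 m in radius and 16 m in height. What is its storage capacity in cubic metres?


V = pi * r^2 * h
  = pi * 2.7^2 * 16
  = pi * 7.29 * 16
  = 366.44 m^3


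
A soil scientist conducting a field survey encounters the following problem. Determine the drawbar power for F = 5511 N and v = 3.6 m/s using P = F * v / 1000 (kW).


P = F * v / 1000
  = 5511 * 3.6 / 1000
  = 19839.60 / 1000
  = 19.84 kW


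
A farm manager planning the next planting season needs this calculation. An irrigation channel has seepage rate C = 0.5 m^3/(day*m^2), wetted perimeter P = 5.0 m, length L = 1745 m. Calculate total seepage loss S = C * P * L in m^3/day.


S = C * P * L
  = 0.5 * 5.0 * 1745
  = 4362.50 m^3/day
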